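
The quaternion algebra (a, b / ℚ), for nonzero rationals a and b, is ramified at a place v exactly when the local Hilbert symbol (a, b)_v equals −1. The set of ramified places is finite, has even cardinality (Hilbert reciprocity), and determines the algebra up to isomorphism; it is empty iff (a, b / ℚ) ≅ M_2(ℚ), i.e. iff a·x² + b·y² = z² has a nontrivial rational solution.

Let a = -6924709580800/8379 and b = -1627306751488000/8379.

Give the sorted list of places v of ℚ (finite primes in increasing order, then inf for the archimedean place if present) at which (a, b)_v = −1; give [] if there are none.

[5, 11, 19, inf]

(a, b) ≡ (-4807, -1129645) mod (ℚ^×)²; places V = {2, 3, 5, 7, 11, 19, 23, 47, ∞}.
(a,b)_7: α=-2, u≡1; β=-2, v≡4 (mod 7); (1|7)=+1, (4|7)=+1; sign (−1)^0·+1^-2·+1^-2 = +1.
(a,b)_11: α=3, u≡3; β=3, v≡1 (mod 11); (3|11)=+1, (1|11)=+1; sign (−1)^1·+1^3·+1^3 = -1.
(a,b)_19: α=-1, u≡12; β=-1, v≡8 (mod 19); (12|19)=-1, (8|19)=-1; sign (−1)^1·-1^-1·-1^-1 = -1.
(a,b)_23: α=1, u≡5; β=1, v≡2 (mod 23); (5|23)=-1, (2|23)=+1; sign (−1)^1·-1^1·+1^1 = +1.
(a,b)_47: α=2, u≡16; β=3, v≡33 (mod 47); (16|47)=+1, (33|47)=-1; sign (−1)^0·+1^3·-1^2 = +1.
(a,b)_5: α=2, u≡2; β=3, v≡4 (mod 5); (2|5)=-1, (4|5)=+1; sign (−1)^0·-1^3·+1^2 = -1.
(a,b)_∞: sgn(-4807)=−, sgn(-1129645)=−, so -1.
(a,b)_2: α=12, β=12; u≡1, v≡3 (mod 8); ε(u)ε(v)=0·1, αω(v)=12·1, βω(u)=12·0; sum ≡ 0  ⇒  +1.
(a,b)_3: α=-2, u≡2; β=-2, v≡2 (mod 3); (2|3)=-1, (2|3)=-1; sign (−1)^0·-1^-2·-1^-2 = +1.
(-4807, -1129645 / ℚ) ramifies at {5, 11, 19, ∞}: a division algebra.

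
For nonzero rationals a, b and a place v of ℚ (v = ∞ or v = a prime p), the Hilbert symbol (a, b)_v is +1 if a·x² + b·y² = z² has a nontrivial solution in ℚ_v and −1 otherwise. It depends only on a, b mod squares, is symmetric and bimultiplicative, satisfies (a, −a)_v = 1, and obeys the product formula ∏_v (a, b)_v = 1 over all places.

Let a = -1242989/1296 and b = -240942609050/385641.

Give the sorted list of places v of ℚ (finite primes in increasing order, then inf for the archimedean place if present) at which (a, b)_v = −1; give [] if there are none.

[13, 17, 19, inf]

Mod squares: a ≡ -4301, b ≡ -92378. Check v ∈ {∞, 2, 3, 5, 11, 13, 17, 19, 23}.
v=13: a=13^0·(≡5), b=13^1·(≡5) mod 13; (5|13)=-1, (5|13)=-1; (−1)^{0·1·6}·(-1)^1·(-1)^0 = -1.
v=5: a=5^0·(≡1), b=5^2·(≡3) mod 5; (1|5)=+1, (3|5)=-1; (−1)^{0·2·2}·(+1)^2·(-1)^0 = +1.
v=17: a=17^3·(≡9), b=17^3·(≡3) mod 17; (9|17)=+1, (3|17)=-1; (−1)^{3·3·8}·(+1)^3·(-1)^3 = -1.
v=2: v_2(a)=-4, v_2(b)=1; units ≡ 3, 3 (mod 8); ε·ε+αω+βω = 1·1+-4·1+1·1 ≡ 0  ⇒  (a,b)_2 = +1.
v=∞: -4301 < 0 and -92378 < 0  ⇒  (a,b)_∞ = -1.
v=23: a=23^1·(≡21), b=23^-2·(≡16) mod 23; (21|23)=-1, (16|23)=+1; (−1)^{1·-2·11}·(-1)^-2·(+1)^1 = +1.
v=11: a=11^1·(≡9), b=11^1·(≡8) mod 11; (9|11)=+1, (8|11)=-1; (−1)^{1·1·5}·(+1)^1·(-1)^1 = +1.
v=19: a=19^0·(≡12), b=19^3·(≡14) mod 19; (12|19)=-1, (14|19)=-1; (−1)^{0·3·9}·(-1)^3·(-1)^0 = -1.
v=3: a=3^-4·(≡1), b=3^-6·(≡1) mod 3; (1|3)=+1, (1|3)=+1; (−1)^{-4·-6·1}·(+1)^-6·(+1)^-4 = +1.
(-4301, -92378 / ℚ) ramifies at {13, 17, 19, ∞}: a division algebra.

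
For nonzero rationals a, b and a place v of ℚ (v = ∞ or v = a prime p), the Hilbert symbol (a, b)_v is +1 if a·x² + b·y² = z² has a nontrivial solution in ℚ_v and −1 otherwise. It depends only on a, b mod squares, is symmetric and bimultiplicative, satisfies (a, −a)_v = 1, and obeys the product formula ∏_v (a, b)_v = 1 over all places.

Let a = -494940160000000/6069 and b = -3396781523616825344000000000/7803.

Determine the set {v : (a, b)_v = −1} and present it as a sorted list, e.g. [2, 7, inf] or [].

(a, b) ≡ (-15015, -195) mod (ℚ^×)²; places V = {2, 3, 5, 7, 11, 13, 17, 31, ∞}.
(a,b)_11: α=1, u≡2; β=2, v≡3 (mod 11); (2|11)=-1, (3|11)=+1; sign (−1)^0·-1^2·+1^1 = +1.
(a,b)_17: α=-2, u≡2; β=-2, v≡9 (mod 17); (2|17)=+1, (9|17)=+1; sign (−1)^0·+1^-2·+1^-2 = +1.
(a,b)_5: α=7, u≡3; β=9, v≡4 (mod 5); (3|5)=-1, (4|5)=+1; sign (−1)^0·-1^9·+1^7 = -1.
(a,b)_3: α=-1, u≡2; β=-3, v≡1 (mod 3); (2|3)=-1, (1|3)=+1; sign (−1)^1·-1^-3·+1^-1 = +1.
(a,b)_7: α=-1, u≡1; β=4, v≡2 (mod 7); (1|7)=+1, (2|7)=+1; sign (−1)^0·+1^4·+1^-1 = +1.
(a,b)_∞: sgn(-15015)=−, sgn(-195)=−, so -1.
(a,b)_13: α=3, u≡8; β=5, v≡8 (mod 13); (8|13)=-1, (8|13)=-1; sign (−1)^0·-1^5·-1^3 = +1.
(a,b)_2: α=18, β=24; u≡1, v≡5 (mod 8); ε(u)ε(v)=0·0, αω(v)=18·1, βω(u)=24·0; sum ≡ 0  ⇒  +1.
(a,b)_31: α=0, u≡1; β=2, v≡17 (mod 31); (1|31)=+1, (17|31)=-1; sign (−1)^0·+1^2·-1^0 = +1.
Ram(-15015, -195) = {5, ∞}; no ℚ_5-point on the conic.

[5, inf]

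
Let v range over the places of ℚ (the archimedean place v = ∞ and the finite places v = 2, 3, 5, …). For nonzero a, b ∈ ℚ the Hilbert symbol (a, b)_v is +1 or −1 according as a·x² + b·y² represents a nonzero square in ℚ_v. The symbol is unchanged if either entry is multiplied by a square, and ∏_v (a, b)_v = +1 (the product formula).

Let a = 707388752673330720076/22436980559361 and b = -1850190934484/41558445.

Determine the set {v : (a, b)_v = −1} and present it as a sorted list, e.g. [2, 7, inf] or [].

[2, 29]

Mod squares: a ≡ 19, b ≡ -145. Check v ∈ {∞, 2, 3, 5, 7, 17, 19, 23, 29, 31, 53}.
v=17: a=17^6·(≡15), b=17^4·(≡1) mod 17; (15|17)=+1, (1|17)=+1; (−1)^{6·4·8}·(+1)^4·(+1)^6 = +1.
v=53: a=53^-2·(≡34), b=53^0·(≡2) mod 53; (34|53)=-1, (2|53)=-1; (−1)^{-2·0·26}·(-1)^0·(-1)^-2 = +1.
v=2: v_2(a)=2, v_2(b)=2; units ≡ 3, 7 (mod 8); ε·ε+αω+βω = 1·1+2·0+2·1 ≡ 1  ⇒  (a,b)_2 = -1.
v=∞: 19 > 0 and -145 < 0  ⇒  (a,b)_∞ = +1.
v=31: a=31^-6·(≡25), b=31^-4·(≡5) mod 31; (25|31)=+1, (5|31)=+1; (−1)^{-6·-4·15}·(+1)^-4·(+1)^-6 = +1.
v=29: a=29^2·(≡27), b=29^1·(≡9) mod 29; (27|29)=-1, (9|29)=+1; (−1)^{2·1·14}·(-1)^1·(+1)^2 = -1.
v=5: a=5^0·(≡1), b=5^-1·(≡4) mod 5; (1|5)=+1, (4|5)=+1; (−1)^{0·-1·2}·(+1)^-1·(+1)^0 = +1.
v=3: a=3^-2·(≡1), b=3^-2·(≡2) mod 3; (1|3)=+1, (2|3)=-1; (−1)^{-2·-2·1}·(+1)^-2·(-1)^-2 = +1.
v=19: a=19^3·(≡16), b=19^2·(≡7) mod 19; (16|19)=+1, (7|19)=+1; (−1)^{3·2·9}·(+1)^2·(+1)^3 = +1.
v=7: a=7^4·(≡3), b=7^0·(≡2) mod 7; (3|7)=-1, (2|7)=+1; (−1)^{4·0·3}·(-1)^0·(+1)^4 = +1.
v=23: a=23^2·(≡11), b=23^2·(≡18) mod 23; (11|23)=-1, (18|23)=+1; (−1)^{2·2·11}·(-1)^2·(+1)^2 = +1.
Ram(19, -145) = {2, 29}; no ℚ_2-point on the conic.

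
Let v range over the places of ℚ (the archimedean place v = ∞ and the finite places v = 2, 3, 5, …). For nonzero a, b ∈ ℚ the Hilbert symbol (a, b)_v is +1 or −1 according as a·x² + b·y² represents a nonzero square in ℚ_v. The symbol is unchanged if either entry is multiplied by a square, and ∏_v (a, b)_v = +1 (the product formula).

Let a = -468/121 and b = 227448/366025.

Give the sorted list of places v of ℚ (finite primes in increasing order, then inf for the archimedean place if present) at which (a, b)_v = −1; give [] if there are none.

Mod squares: a ≡ -13, b ≡ 78. Check v ∈ {∞, 2, 3, 5, 11, 13}.
v=11: a=11^-2·(≡5), b=11^-4·(≡4) mod 11; (5|11)=+1, (4|11)=+1; (−1)^{-2·-4·5}·(+1)^-4·(+1)^-2 = +1.
v=∞: -13 < 0 and 78 > 0  ⇒  (a,b)_∞ = +1.
v=13: a=13^1·(≡4), b=13^1·(≡5) mod 13; (4|13)=+1, (5|13)=-1; (−1)^{1·1·6}·(+1)^1·(-1)^1 = -1.
v=3: a=3^2·(≡2), b=3^7·(≡2) mod 3; (2|3)=-1, (2|3)=-1; (−1)^{2·7·1}·(-1)^7·(-1)^2 = -1.
v=2: v_2(a)=2, v_2(b)=3; units ≡ 3, 7 (mod 8); ε·ε+αω+βω = 1·1+2·0+3·1 ≡ 0  ⇒  (a,b)_2 = +1.
v=5: a=5^0·(≡2), b=5^-2·(≡3) mod 5; (2|5)=-1, (3|5)=-1; (−1)^{0·-2·2}·(-1)^-2·(-1)^0 = +1.
|Ram(-13, 78)| = 2, even; anisotropic at {3, 13}.

[3, 13]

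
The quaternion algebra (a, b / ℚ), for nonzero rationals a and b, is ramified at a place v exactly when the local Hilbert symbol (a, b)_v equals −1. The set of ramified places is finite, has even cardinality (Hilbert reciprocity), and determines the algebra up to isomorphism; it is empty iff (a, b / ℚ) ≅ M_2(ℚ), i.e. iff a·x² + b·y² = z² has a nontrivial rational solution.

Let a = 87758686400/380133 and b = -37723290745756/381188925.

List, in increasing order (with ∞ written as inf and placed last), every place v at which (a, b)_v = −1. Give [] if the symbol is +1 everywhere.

[11, 29]

(a, b) ≡ (143, -4147) mod (ℚ^×)²; places V = {2, 3, 5, 7, 11, 13, 19, 29, ∞}.
(a,b)_19: α=-2, u≡18; β=-4, v≡15 (mod 19); (18|19)=-1, (15|19)=-1; sign (−1)^0·-1^-4·-1^-2 = +1.
(a,b)_13: α=-1, u≡2; β=-1, v≡6 (mod 13); (2|13)=-1, (6|13)=-1; sign (−1)^0·-1^-1·-1^-1 = +1.
(a,b)_∞: sgn(143)=+, sgn(-4147)=−, so +1.
(a,b)_5: α=2, u≡2; β=-2, v≡2 (mod 5); (2|5)=-1, (2|5)=-1; sign (−1)^0·-1^-2·-1^2 = +1.
(a,b)_29: α=2, u≡19; β=3, v≡11 (mod 29); (19|29)=-1, (11|29)=-1; sign (−1)^0·-1^3·-1^2 = -1.
(a,b)_7: α=2, u≡5; β=4, v≡4 (mod 7); (5|7)=-1, (4|7)=+1; sign (−1)^0·-1^4·+1^2 = +1.
(a,b)_11: α=3, u≡8; β=5, v≡6 (mod 11); (8|11)=-1, (6|11)=-1; sign (−1)^1·-1^5·-1^3 = -1.
(a,b)_2: α=6, β=2; u≡7, v≡5 (mod 8); ε(u)ε(v)=1·0, αω(v)=6·1, βω(u)=2·0; sum ≡ 0  ⇒  +1.
(a,b)_3: α=-4, u≡2; β=-2, v≡2 (mod 3); (2|3)=-1, (2|3)=-1; sign (−1)^0·-1^-2·-1^-4 = +1.
|Ram(143, -4147)| = 2, even; anisotropic at {11, 29}.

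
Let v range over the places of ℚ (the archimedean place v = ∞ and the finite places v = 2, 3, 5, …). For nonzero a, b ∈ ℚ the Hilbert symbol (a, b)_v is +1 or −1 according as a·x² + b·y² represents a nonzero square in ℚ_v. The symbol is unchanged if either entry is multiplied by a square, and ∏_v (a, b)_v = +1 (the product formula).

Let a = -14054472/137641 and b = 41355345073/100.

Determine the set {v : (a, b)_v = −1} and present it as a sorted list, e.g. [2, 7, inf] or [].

(a, b) ≡ (-82, 11137) mod (ℚ^×)²; places V = {2, 3, 5, 7, 23, 37, 41, 43, 47, 53, ∞}.
(a,b)_23: α=2, u≡15; β=0, v≡7 (mod 23); (15|23)=-1, (7|23)=-1; sign (−1)^0·-1^0·-1^2 = +1.
(a,b)_37: α=0, u≡15; β=1, v≡6 (mod 37); (15|37)=-1, (6|37)=-1; sign (−1)^0·-1^1·-1^0 = -1.
(a,b)_53: α=-2, u≡36; β=0, v≡47 (mod 53); (36|53)=+1, (47|53)=+1; sign (−1)^0·+1^0·+1^-2 = +1.
(a,b)_43: α=0, u≡4; β=1, v≡23 (mod 43); (4|43)=+1, (23|43)=+1; sign (−1)^0·+1^1·+1^0 = +1.
(a,b)_3: α=4, u≡2; β=0, v≡1 (mod 3); (2|3)=-1, (1|3)=+1; sign (−1)^0·-1^0·+1^4 = +1.
(a,b)_7: α=-2, u≡1; β=1, v≡4 (mod 7); (1|7)=+1, (4|7)=+1; sign (−1)^0·+1^1·+1^-2 = +1.
(a,b)_41: α=1, u≡33; β=2, v≡11 (mod 41); (33|41)=+1, (11|41)=-1; sign (−1)^0·+1^2·-1^1 = -1.
(a,b)_∞: sgn(-82)=−, sgn(11137)=+, so +1.
(a,b)_47: α=0, u≡37; β=2, v≡35 (mod 47); (37|47)=+1, (35|47)=-1; sign (−1)^0·+1^2·-1^0 = +1.
(a,b)_2: α=3, β=-2; u≡7, v≡1 (mod 8); ε(u)ε(v)=1·0, αω(v)=3·0, βω(u)=-2·0; sum ≡ 0  ⇒  +1.
(a,b)_5: α=0, u≡3; β=-2, v≡2 (mod 5); (3|5)=-1, (2|5)=-1; sign (−1)^0·-1^-2·-1^0 = +1.
|Ram(-82, 11137)| = 2, even; anisotropic at {37, 41}.

[37, 41]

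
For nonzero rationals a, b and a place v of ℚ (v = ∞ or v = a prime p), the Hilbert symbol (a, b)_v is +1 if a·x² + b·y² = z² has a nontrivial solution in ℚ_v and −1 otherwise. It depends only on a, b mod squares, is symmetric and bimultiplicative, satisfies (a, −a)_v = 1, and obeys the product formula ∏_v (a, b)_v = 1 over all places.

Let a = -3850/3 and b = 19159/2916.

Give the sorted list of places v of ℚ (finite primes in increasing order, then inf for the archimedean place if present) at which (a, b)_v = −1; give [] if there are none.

(a, b) ≡ (-462, 391) mod (ℚ^×)²; places V = {2, 3, 5, 7, 11, 17, 23, ∞}.
(a,b)_3: α=-1, u≡2; β=-6, v≡1 (mod 3); (2|3)=-1, (1|3)=+1; sign (−1)^0·-1^-6·+1^-1 = +1.
(a,b)_17: α=0, u≡3; β=1, v≡10 (mod 17); (3|17)=-1, (10|17)=-1; sign (−1)^0·-1^1·-1^0 = -1.
(a,b)_11: α=1, u≡8; β=0, v≡8 (mod 11); (8|11)=-1, (8|11)=-1; sign (−1)^0·-1^0·-1^1 = -1.
(a,b)_2: α=1, β=-2; u≡1, v≡7 (mod 8); ε(u)ε(v)=0·1, αω(v)=1·0, βω(u)=-2·0; sum ≡ 0  ⇒  +1.
(a,b)_7: α=1, u≡1; β=2, v≡5 (mod 7); (1|7)=+1, (5|7)=-1; sign (−1)^0·+1^2·-1^1 = -1.
(a,b)_23: α=0, u≡20; β=1, v≡22 (mod 23); (20|23)=-1, (22|23)=-1; sign (−1)^0·-1^1·-1^0 = -1.
(a,b)_∞: sgn(-462)=−, sgn(391)=+, so +1.
(a,b)_5: α=2, u≡2; β=0, v≡4 (mod 5); (2|5)=-1, (4|5)=+1; sign (−1)^0·-1^0·+1^2 = +1.
|Ram(-462, 391)| = 4, even; anisotropic at {7, 11, 17, 23}.

[7, 11, 17, 23]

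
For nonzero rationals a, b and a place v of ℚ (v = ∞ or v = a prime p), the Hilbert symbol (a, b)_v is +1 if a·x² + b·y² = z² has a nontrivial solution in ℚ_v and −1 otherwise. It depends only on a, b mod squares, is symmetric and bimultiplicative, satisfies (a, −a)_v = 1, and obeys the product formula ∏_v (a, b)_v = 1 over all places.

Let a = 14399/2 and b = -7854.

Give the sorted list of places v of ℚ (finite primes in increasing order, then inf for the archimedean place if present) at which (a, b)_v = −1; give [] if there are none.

[7, 11]

(a, b) ≡ (238, -7854) mod (ℚ^×)²; places V = {2, 3, 7, 11, 17, ∞}.
(a,b)_7: α=1, u≡3; β=1, v≡5 (mod 7); (3|7)=-1, (5|7)=-1; sign (−1)^1·-1^1·-1^1 = -1.
(a,b)_2: α=-1, β=1; u≡7, v≡1 (mod 8); ε(u)ε(v)=1·0, αω(v)=-1·0, βω(u)=1·0; sum ≡ 0  ⇒  +1.
(a,b)_∞: sgn(238)=+, sgn(-7854)=−, so +1.
(a,b)_17: α=1, u≡7; β=1, v≡14 (mod 17); (7|17)=-1, (14|17)=-1; sign (−1)^0·-1^1·-1^1 = +1.
(a,b)_3: α=0, u≡1; β=1, v≡1 (mod 3); (1|3)=+1, (1|3)=+1; sign (−1)^0·+1^1·+1^0 = +1.
(a,b)_11: α=2, u≡10; β=1, v≡1 (mod 11); (10|11)=-1, (1|11)=+1; sign (−1)^0·-1^1·+1^2 = -1.
|Ram(238, -7854)| = 2, even; anisotropic at {7, 11}.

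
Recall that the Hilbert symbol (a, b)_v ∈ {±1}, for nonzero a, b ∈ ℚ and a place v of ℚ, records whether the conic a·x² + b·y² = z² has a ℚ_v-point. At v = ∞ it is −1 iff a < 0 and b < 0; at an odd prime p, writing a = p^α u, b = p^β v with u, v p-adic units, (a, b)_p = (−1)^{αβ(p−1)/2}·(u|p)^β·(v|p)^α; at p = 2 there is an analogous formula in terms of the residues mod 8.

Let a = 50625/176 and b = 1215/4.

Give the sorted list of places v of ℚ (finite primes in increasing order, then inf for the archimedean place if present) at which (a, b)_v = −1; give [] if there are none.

[2, 3]

(a, b) ≡ (11, 15) mod (ℚ^×)²; places V = {2, 3, 5, 11, ∞}.
(a,b)_5: α=4, u≡1; β=1, v≡2 (mod 5); (1|5)=+1, (2|5)=-1; sign (−1)^0·+1^1·-1^4 = +1.
(a,b)_2: α=-4, β=-2; u≡3, v≡7 (mod 8); ε(u)ε(v)=1·1, αω(v)=-4·0, βω(u)=-2·1; sum ≡ 1  ⇒  -1.
(a,b)_11: α=-1, u≡5; β=0, v≡4 (mod 11); (5|11)=+1, (4|11)=+1; sign (−1)^0·+1^0·+1^-1 = +1.
(a,b)_3: α=4, u≡2; β=5, v≡2 (mod 3); (2|3)=-1, (2|3)=-1; sign (−1)^0·-1^5·-1^4 = -1.
(a,b)_∞: sgn(11)=+, sgn(15)=+, so +1.
|Ram(11, 15)| = 2, even; anisotropic at {2, 3}.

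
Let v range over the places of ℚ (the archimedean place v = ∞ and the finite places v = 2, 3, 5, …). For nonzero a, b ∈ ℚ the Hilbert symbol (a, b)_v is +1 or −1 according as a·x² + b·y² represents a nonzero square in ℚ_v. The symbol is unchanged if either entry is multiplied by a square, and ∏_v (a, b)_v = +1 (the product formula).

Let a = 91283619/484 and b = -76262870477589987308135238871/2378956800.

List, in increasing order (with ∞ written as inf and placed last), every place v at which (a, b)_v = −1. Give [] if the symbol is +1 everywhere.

[2, 17]

(a, b) ≡ (38019, -1173) mod (ℚ^×)²; places V = {2, 3, 5, 7, 11, 17, 19, 23, 29, ∞}.
(a,b)_3: α=1, u≡1; β=-1, v≡2 (mod 3); (1|3)=+1, (2|3)=-1; sign (−1)^1·+1^-1·-1^1 = +1.
(a,b)_∞: sgn(38019)=+, sgn(-1173)=−, so +1.
(a,b)_11: α=-2, u≡5; β=-2, v≡4 (mod 11); (5|11)=+1, (4|11)=+1; sign (−1)^0·+1^-2·+1^-2 = +1.
(a,b)_17: α=0, u≡12; β=3, v≡1 (mod 17); (12|17)=-1, (1|17)=+1; sign (−1)^0·-1^3·+1^0 = -1.
(a,b)_5: α=0, u≡1; β=-2, v≡2 (mod 5); (1|5)=+1, (2|5)=-1; sign (−1)^0·+1^-2·-1^0 = +1.
(a,b)_19: α=1, u≡11; β=4, v≡9 (mod 19); (11|19)=+1, (9|19)=+1; sign (−1)^0·+1^4·+1^1 = +1.
(a,b)_29: α=1, u≡4; β=4, v≡16 (mod 29); (4|29)=+1, (16|29)=+1; sign (−1)^0·+1^4·+1^1 = +1.
(a,b)_2: α=-2, β=-18; u≡3, v≡3 (mod 8); ε(u)ε(v)=1·1, αω(v)=-2·1, βω(u)=-18·1; sum ≡ 1  ⇒  -1.
(a,b)_7: α=4, u≡2; β=12, v≡3 (mod 7); (2|7)=+1, (3|7)=-1; sign (−1)^0·+1^12·-1^4 = +1.
(a,b)_23: α=1, u≡19; β=3, v≡18 (mod 23); (19|23)=-1, (18|23)=+1; sign (−1)^1·-1^3·+1^1 = +1.
Ram(38019, -1173) = {2, 17}; no ℚ_2-point on the conic.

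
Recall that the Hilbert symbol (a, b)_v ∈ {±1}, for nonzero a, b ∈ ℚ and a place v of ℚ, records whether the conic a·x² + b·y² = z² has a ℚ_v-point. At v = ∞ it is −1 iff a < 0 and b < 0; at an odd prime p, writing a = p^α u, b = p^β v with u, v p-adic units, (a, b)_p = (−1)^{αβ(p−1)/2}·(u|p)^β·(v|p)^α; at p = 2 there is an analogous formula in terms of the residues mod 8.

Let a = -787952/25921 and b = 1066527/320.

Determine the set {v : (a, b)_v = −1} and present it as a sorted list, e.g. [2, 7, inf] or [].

Mod squares: a ≡ -407, b ≡ 7315. Check v ∈ {∞, 2, 3, 5, 7, 11, 19, 23, 37}.
v=5: a=5^0·(≡3), b=5^-1·(≡3) mod 5; (3|5)=-1, (3|5)=-1; (−1)^{0·-1·2}·(-1)^-1·(-1)^0 = -1.
v=37: a=37^1·(≡36), b=37^0·(≡34) mod 37; (36|37)=+1, (34|37)=+1; (−1)^{1·0·18}·(+1)^0·(+1)^1 = +1.
v=∞: -407 < 0 and 7315 > 0  ⇒  (a,b)_∞ = +1.
v=2: v_2(a)=4, v_2(b)=-6; units ≡ 1, 3 (mod 8); ε·ε+αω+βω = 0·1+4·1+-6·0 ≡ 0  ⇒  (a,b)_2 = +1.
v=3: a=3^0·(≡1), b=3^6·(≡1) mod 3; (1|3)=+1, (1|3)=+1; (−1)^{0·6·1}·(+1)^6·(+1)^0 = +1.
v=11: a=11^3·(≡7), b=11^1·(≡3) mod 11; (7|11)=-1, (3|11)=+1; (−1)^{3·1·5}·(-1)^1·(+1)^3 = +1.
v=23: a=23^-2·(≡17), b=23^0·(≡3) mod 23; (17|23)=-1, (3|23)=+1; (−1)^{-2·0·11}·(-1)^0·(+1)^-2 = +1.
v=7: a=7^-2·(≡6), b=7^1·(≡4) mod 7; (6|7)=-1, (4|7)=+1; (−1)^{-2·1·3}·(-1)^1·(+1)^-2 = -1.
v=19: a=19^0·(≡7), b=19^1·(≡4) mod 19; (7|19)=+1, (4|19)=+1; (−1)^{0·1·9}·(+1)^1·(+1)^0 = +1.
Ram(-407, 7315) = {5, 7}; no ℚ_5-point on the conic.

[5, 7]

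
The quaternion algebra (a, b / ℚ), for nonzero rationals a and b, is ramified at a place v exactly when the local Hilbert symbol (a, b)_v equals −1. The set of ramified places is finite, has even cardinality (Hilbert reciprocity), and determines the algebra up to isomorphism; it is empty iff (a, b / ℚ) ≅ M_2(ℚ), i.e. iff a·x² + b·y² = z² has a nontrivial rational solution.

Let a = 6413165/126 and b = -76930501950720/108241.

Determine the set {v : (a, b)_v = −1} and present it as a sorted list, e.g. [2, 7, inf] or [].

[5, 11, 17, 19]

(a, b) ≡ (248710, -5) mod (ℚ^×)²; places V = {2, 3, 5, 7, 11, 17, 19, 23, 47, ∞}.
(a,b)_3: α=-2, u≡1; β=2, v≡1 (mod 3); (1|3)=+1, (1|3)=+1; sign (−1)^0·+1^2·+1^-2 = +1.
(a,b)_2: α=-1, β=8; u≡3, v≡3 (mod 8); ε(u)ε(v)=1·1, αω(v)=-1·1, βω(u)=8·1; sum ≡ 0  ⇒  +1.
(a,b)_23: α=0, u≡11; β=2, v≡6 (mod 23); (11|23)=-1, (6|23)=+1; sign (−1)^0·-1^2·+1^0 = +1.
(a,b)_∞: sgn(248710)=+, sgn(-5)=−, so +1.
(a,b)_5: α=1, u≡3; β=1, v≡1 (mod 5); (3|5)=-1, (1|5)=+1; sign (−1)^0·-1^1·+1^1 = -1.
(a,b)_47: α=0, u≡46; β=-2, v≡27 (mod 47); (46|47)=-1, (27|47)=+1; sign (−1)^0·-1^-2·+1^0 = +1.
(a,b)_7: α=-1, u≡6; β=-2, v≡4 (mod 7); (6|7)=-1, (4|7)=+1; sign (−1)^0·-1^-2·+1^-1 = +1.
(a,b)_11: α=1, u≡3; β=2, v≡7 (mod 11); (3|11)=+1, (7|11)=-1; sign (−1)^0·+1^2·-1^1 = -1.
(a,b)_19: α=3, u≡13; β=2, v≡14 (mod 19); (13|19)=-1, (14|19)=-1; sign (−1)^0·-1^2·-1^3 = -1.
(a,b)_17: α=1, u≡7; β=2, v≡14 (mod 17); (7|17)=-1, (14|17)=-1; sign (−1)^0·-1^2·-1^1 = -1.
|Ram(248710, -5)| = 4, even; anisotropic at {5, 11, 17, 19}.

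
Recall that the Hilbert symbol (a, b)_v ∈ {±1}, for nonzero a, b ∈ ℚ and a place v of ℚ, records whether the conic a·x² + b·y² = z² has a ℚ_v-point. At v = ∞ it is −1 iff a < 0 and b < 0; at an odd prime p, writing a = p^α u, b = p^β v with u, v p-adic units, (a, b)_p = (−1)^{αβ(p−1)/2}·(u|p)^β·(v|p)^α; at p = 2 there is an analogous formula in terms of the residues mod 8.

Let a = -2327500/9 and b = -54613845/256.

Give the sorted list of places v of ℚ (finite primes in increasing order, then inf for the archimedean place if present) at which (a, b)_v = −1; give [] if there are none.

(a, b) ≡ (-19, -674245) mod (ℚ^×)²; places V = {2, 3, 5, 7, 11, 13, 19, 23, 41, ∞}.
(a,b)_∞: sgn(-19)=−, sgn(-674245)=−, so -1.
(a,b)_19: α=1, u≡14; β=0, v≡15 (mod 19); (14|19)=-1, (15|19)=-1; sign (−1)^0·-1^0·-1^1 = -1.
(a,b)_3: α=-2, u≡2; β=4, v≡2 (mod 3); (2|3)=-1, (2|3)=-1; sign (−1)^0·-1^4·-1^-2 = +1.
(a,b)_41: α=0, u≡26; β=1, v≡25 (mod 41); (26|41)=-1, (25|41)=+1; sign (−1)^0·-1^1·+1^0 = -1.
(a,b)_7: α=2, u≡1; β=0, v≡2 (mod 7); (1|7)=+1, (2|7)=+1; sign (−1)^0·+1^0·+1^2 = +1.
(a,b)_5: α=4, u≡4; β=1, v≡1 (mod 5); (4|5)=+1, (1|5)=+1; sign (−1)^0·+1^1·+1^4 = +1.
(a,b)_13: α=0, u≡8; β=1, v≡6 (mod 13); (8|13)=-1, (6|13)=-1; sign (−1)^0·-1^1·-1^0 = -1.
(a,b)_2: α=2, β=-8; u≡5, v≡3 (mod 8); ε(u)ε(v)=0·1, αω(v)=2·1, βω(u)=-8·1; sum ≡ 0  ⇒  +1.
(a,b)_23: α=0, u≡6; β=1, v≡17 (mod 23); (6|23)=+1, (17|23)=-1; sign (−1)^0·+1^1·-1^0 = +1.
(a,b)_11: α=0, u≡5; β=1, v≡7 (mod 11); (5|11)=+1, (7|11)=-1; sign (−1)^0·+1^1·-1^0 = +1.
(-19, -674245 / ℚ) ramifies at {13, 19, 41, ∞}: a division algebra.

[13, 19, 41, inf]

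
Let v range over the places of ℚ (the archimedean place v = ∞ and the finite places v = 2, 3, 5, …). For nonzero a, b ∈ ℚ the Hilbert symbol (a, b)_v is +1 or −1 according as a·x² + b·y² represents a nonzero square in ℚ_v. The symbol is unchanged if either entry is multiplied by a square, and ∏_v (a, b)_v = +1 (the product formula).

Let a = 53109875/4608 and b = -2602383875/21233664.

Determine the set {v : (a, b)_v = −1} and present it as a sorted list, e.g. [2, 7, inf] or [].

[2, 5, 13, 29]

(a, b) ≡ (86710, -43355) mod (ℚ^×)²; places V = {2, 3, 5, 7, 13, 23, 29, ∞}.
(a,b)_29: α=1, u≡11; β=1, v≡25 (mod 29); (11|29)=-1, (25|29)=+1; sign (−1)^0·-1^1·+1^1 = -1.
(a,b)_∞: sgn(86710)=+, sgn(-43355)=−, so +1.
(a,b)_7: α=2, u≡1; β=4, v≡3 (mod 7); (1|7)=+1, (3|7)=-1; sign (−1)^0·+1^4·-1^2 = +1.
(a,b)_13: α=1, u≡10; β=1, v≡5 (mod 13); (10|13)=+1, (5|13)=-1; sign (−1)^0·+1^1·-1^1 = -1.
(a,b)_23: α=1, u≡5; β=1, v≡1 (mod 23); (5|23)=-1, (1|23)=+1; sign (−1)^1·-1^1·+1^1 = +1.
(a,b)_5: α=3, u≡3; β=3, v≡1 (mod 5); (3|5)=-1, (1|5)=+1; sign (−1)^0·-1^3·+1^3 = -1.
(a,b)_2: α=-9, β=-18; u≡3, v≡5 (mod 8); ε(u)ε(v)=1·0, αω(v)=-9·1, βω(u)=-18·1; sum ≡ 1  ⇒  -1.
(a,b)_3: α=-2, u≡1; β=-4, v≡1 (mod 3); (1|3)=+1, (1|3)=+1; sign (−1)^0·+1^-4·+1^-2 = +1.
(86710, -43355 / ℚ) ramifies at {2, 5, 13, 29}: a division algebra.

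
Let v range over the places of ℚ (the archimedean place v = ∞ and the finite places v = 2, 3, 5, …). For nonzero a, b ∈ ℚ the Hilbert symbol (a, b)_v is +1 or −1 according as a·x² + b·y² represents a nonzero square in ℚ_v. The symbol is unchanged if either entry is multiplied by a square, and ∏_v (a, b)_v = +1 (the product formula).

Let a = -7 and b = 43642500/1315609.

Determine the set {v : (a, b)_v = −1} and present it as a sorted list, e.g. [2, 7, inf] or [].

[3, 7]

Mod squares: a ≡ -7, b ≡ 33. Check v ∈ {∞, 2, 3, 5, 7, 11, 23, 31, 37}.
v=∞: -7 < 0 and 33 > 0  ⇒  (a,b)_∞ = +1.
v=7: a=7^1·(≡6), b=7^0·(≡6) mod 7; (6|7)=-1, (6|7)=-1; (−1)^{1·0·3}·(-1)^0·(-1)^1 = -1.
v=11: a=11^0·(≡4), b=11^1·(≡1) mod 11; (4|11)=+1, (1|11)=+1; (−1)^{0·1·5}·(+1)^1·(+1)^0 = +1.
v=5: a=5^0·(≡3), b=5^4·(≡2) mod 5; (3|5)=-1, (2|5)=-1; (−1)^{0·4·2}·(-1)^4·(-1)^0 = +1.
v=23: a=23^0·(≡16), b=23^2·(≡5) mod 23; (16|23)=+1, (5|23)=-1; (−1)^{0·2·11}·(+1)^2·(-1)^0 = +1.
v=2: v_2(a)=0, v_2(b)=2; units ≡ 1, 1 (mod 8); ε·ε+αω+βω = 0·0+0·0+2·0 ≡ 0  ⇒  (a,b)_2 = +1.
v=37: a=37^0·(≡30), b=37^-2·(≡36) mod 37; (30|37)=+1, (36|37)=+1; (−1)^{0·-2·18}·(+1)^-2·(+1)^0 = +1.
v=31: a=31^0·(≡24), b=31^-2·(≡16) mod 31; (24|31)=-1, (16|31)=+1; (−1)^{0·-2·15}·(-1)^-2·(+1)^0 = +1.
v=3: a=3^0·(≡2), b=3^1·(≡2) mod 3; (2|3)=-1, (2|3)=-1; (−1)^{0·1·1}·(-1)^1·(-1)^0 = -1.
(-7, 33 / ℚ) ramifies at {3, 7}: a division algebra.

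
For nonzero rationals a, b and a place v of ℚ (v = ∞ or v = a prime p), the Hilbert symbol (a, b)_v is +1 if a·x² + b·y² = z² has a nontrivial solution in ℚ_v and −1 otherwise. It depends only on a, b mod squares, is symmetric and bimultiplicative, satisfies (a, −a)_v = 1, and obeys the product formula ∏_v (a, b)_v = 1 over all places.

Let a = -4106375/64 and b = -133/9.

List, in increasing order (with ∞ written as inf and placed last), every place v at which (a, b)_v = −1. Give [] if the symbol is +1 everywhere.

Mod squares: a ≡ -455, b ≡ -133. Check v ∈ {∞, 2, 3, 5, 7, 13, 19}.
v=2: v_2(a)=-6, v_2(b)=0; units ≡ 1, 3 (mod 8); ε·ε+αω+βω = 0·1+-6·1+0·0 ≡ 0  ⇒  (a,b)_2 = +1.
v=5: a=5^3·(≡1), b=5^0·(≡3) mod 5; (1|5)=+1, (3|5)=-1; (−1)^{3·0·2}·(+1)^0·(-1)^3 = -1.
v=3: a=3^0·(≡1), b=3^-2·(≡2) mod 3; (1|3)=+1, (2|3)=-1; (−1)^{0·-2·1}·(+1)^-2·(-1)^0 = +1.
v=∞: -455 < 0 and -133 < 0  ⇒  (a,b)_∞ = -1.
v=19: a=19^2·(≡9), b=19^1·(≡14) mod 19; (9|19)=+1, (14|19)=-1; (−1)^{2·1·9}·(+1)^1·(-1)^2 = +1.
v=7: a=7^1·(≡3), b=7^1·(≡1) mod 7; (3|7)=-1, (1|7)=+1; (−1)^{1·1·3}·(-1)^1·(+1)^1 = +1.
v=13: a=13^1·(≡1), b=13^0·(≡4) mod 13; (1|13)=+1, (4|13)=+1; (−1)^{1·0·6}·(+1)^0·(+1)^1 = +1.
Ram(-455, -133) = {5, ∞}; no ℚ_5-point on the conic.

[5, inf]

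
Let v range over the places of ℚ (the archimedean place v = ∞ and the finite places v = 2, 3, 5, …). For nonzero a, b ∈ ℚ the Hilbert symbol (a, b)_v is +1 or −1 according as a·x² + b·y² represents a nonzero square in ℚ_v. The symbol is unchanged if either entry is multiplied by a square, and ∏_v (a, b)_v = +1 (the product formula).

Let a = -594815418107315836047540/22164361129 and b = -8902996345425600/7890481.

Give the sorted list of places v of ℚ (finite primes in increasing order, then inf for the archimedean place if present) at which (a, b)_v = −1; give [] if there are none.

Mod squares: a ≡ -2818365, b ≡ -19. Check v ∈ {∞, 2, 3, 5, 7, 11, 19, 23, 29, 31, 53}.
v=7: a=7^2·(≡6), b=7^0·(≡4) mod 7; (6|7)=-1, (4|7)=+1; (−1)^{2·0·3}·(-1)^0·(+1)^2 = +1.
v=11: a=11^1·(≡10), b=11^2·(≡9) mod 11; (10|11)=-1, (9|11)=+1; (−1)^{1·2·5}·(-1)^2·(+1)^1 = +1.
v=19: a=19^1·(≡7), b=19^1·(≡2) mod 19; (7|19)=+1, (2|19)=-1; (−1)^{1·1·9}·(+1)^1·(-1)^1 = +1.
v=2: v_2(a)=2, v_2(b)=6; units ≡ 3, 5 (mod 8); ε·ε+αω+βω = 1·0+2·1+6·1 ≡ 0  ⇒  (a,b)_2 = +1.
v=23: a=23^6·(≡6), b=23^4·(≡4) mod 23; (6|23)=+1, (4|23)=+1; (−1)^{6·4·11}·(+1)^4·(+1)^6 = +1.
v=∞: -2818365 < 0 and -19 < 0  ⇒  (a,b)_∞ = -1.
v=3: a=3^3·(≡1), b=3^2·(≡2) mod 3; (1|3)=+1, (2|3)=-1; (−1)^{3·2·1}·(+1)^2·(-1)^3 = -1.
v=29: a=29^3·(≡13), b=29^0·(≡27) mod 29; (13|29)=+1, (27|29)=-1; (−1)^{3·0·14}·(+1)^0·(-1)^3 = -1.
v=53: a=53^-6·(≡47), b=53^-4·(≡14) mod 53; (47|53)=+1, (14|53)=-1; (−1)^{-6·-4·26}·(+1)^-4·(-1)^-6 = +1.
v=5: a=5^1·(≡3), b=5^2·(≡1) mod 5; (3|5)=-1, (1|5)=+1; (−1)^{1·2·2}·(-1)^2·(+1)^1 = +1.
v=31: a=31^3·(≡28), b=31^2·(≡15) mod 31; (28|31)=+1, (15|31)=-1; (−1)^{3·2·15}·(+1)^2·(-1)^3 = -1.
|Ram(-2818365, -19)| = 4, even; anisotropic at {3, 29, 31, ∞}.

[3, 29, 31, inf]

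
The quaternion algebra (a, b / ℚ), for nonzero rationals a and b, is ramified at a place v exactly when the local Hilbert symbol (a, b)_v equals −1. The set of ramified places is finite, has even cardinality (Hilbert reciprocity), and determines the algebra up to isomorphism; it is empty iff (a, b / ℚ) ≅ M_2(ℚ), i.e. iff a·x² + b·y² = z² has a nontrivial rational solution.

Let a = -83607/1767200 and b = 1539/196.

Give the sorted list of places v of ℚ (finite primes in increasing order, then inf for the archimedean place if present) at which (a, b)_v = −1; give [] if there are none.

[2, 29]

(a, b) ≡ (-174, 19) mod (ℚ^×)²; places V = {2, 3, 5, 7, 19, 29, 31, 47, ∞}.
(a,b)_3: α=1, u≡2; β=4, v≡1 (mod 3); (2|3)=-1, (1|3)=+1; sign (−1)^0·-1^4·+1^1 = +1.
(a,b)_47: α=-2, u≡6; β=0, v≡22 (mod 47); (6|47)=+1, (22|47)=-1; sign (−1)^0·+1^0·-1^-2 = +1.
(a,b)_∞: sgn(-174)=−, sgn(19)=+, so +1.
(a,b)_29: α=1, u≡6; β=0, v≡8 (mod 29); (6|29)=+1, (8|29)=-1; sign (−1)^0·+1^0·-1^1 = -1.
(a,b)_2: α=-5, β=-2; u≡1, v≡3 (mod 8); ε(u)ε(v)=0·1, αω(v)=-5·1, βω(u)=-2·0; sum ≡ 1  ⇒  -1.
(a,b)_7: α=0, u≡1; β=-2, v≡5 (mod 7); (1|7)=+1, (5|7)=-1; sign (−1)^0·+1^-2·-1^0 = +1.
(a,b)_31: α=2, u≡27; β=0, v≡2 (mod 31); (27|31)=-1, (2|31)=+1; sign (−1)^0·-1^0·+1^2 = +1.
(a,b)_19: α=0, u≡5; β=1, v≡4 (mod 19); (5|19)=+1, (4|19)=+1; sign (−1)^0·+1^1·+1^0 = +1.
(a,b)_5: α=-2, u≡1; β=0, v≡4 (mod 5); (1|5)=+1, (4|5)=+1; sign (−1)^0·+1^0·+1^-2 = +1.
Ram(-174, 19) = {2, 29}; no ℚ_2-point on the conic.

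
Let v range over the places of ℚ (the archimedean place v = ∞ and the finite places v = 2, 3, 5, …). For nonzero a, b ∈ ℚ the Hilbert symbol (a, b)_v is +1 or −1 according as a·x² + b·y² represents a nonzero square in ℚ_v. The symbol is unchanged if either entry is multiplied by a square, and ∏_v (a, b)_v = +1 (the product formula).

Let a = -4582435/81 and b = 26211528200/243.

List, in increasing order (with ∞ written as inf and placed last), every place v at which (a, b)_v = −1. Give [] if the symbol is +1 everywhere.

[2, 3, 17, 29]

Mod squares: a ≡ -27115, b ≡ 38454. Check v ∈ {∞, 2, 3, 5, 11, 13, 17, 29}.
v=3: a=3^-4·(≡2), b=3^-5·(≡2) mod 3; (2|3)=-1, (2|3)=-1; (−1)^{-4·-5·1}·(-1)^-5·(-1)^-4 = -1.
v=29: a=29^1·(≡28), b=29^1·(≡12) mod 29; (28|29)=+1, (12|29)=-1; (−1)^{1·1·14}·(+1)^1·(-1)^1 = -1.
v=5: a=5^1·(≡3), b=5^2·(≡1) mod 5; (3|5)=-1, (1|5)=+1; (−1)^{1·2·2}·(-1)^2·(+1)^1 = +1.
v=13: a=13^2·(≡1), b=13^3·(≡5) mod 13; (1|13)=+1, (5|13)=-1; (−1)^{2·3·6}·(+1)^3·(-1)^2 = +1.
v=11: a=11^1·(≡10), b=11^2·(≡1) mod 11; (10|11)=-1, (1|11)=+1; (−1)^{1·2·5}·(-1)^2·(+1)^1 = +1.
v=2: v_2(a)=0, v_2(b)=3; units ≡ 5, 3 (mod 8); ε·ε+αω+βω = 0·1+0·1+3·1 ≡ 1  ⇒  (a,b)_2 = -1.
v=∞: -27115 < 0 and 38454 > 0  ⇒  (a,b)_∞ = +1.
v=17: a=17^1·(≡5), b=17^1·(≡15) mod 17; (5|17)=-1, (15|17)=+1; (−1)^{1·1·8}·(-1)^1·(+1)^1 = -1.
(-27115, 38454 / ℚ) ramifies at {2, 3, 17, 29}: a division algebra.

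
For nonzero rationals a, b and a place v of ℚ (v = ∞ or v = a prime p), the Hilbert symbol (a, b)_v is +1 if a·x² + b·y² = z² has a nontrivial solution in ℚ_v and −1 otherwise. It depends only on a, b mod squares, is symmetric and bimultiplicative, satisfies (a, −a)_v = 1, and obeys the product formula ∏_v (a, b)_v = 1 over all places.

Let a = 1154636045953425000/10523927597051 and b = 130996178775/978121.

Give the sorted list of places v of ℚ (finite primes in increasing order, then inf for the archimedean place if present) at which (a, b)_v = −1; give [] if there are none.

[2, 19]

Mod squares: a ≡ 1870, b ≡ 24871. Check v ∈ {∞, 2, 3, 5, 7, 11, 17, 19, 23, 43}.
v=11: a=11^-1·(≡9), b=11^1·(≡8) mod 11; (9|11)=+1, (8|11)=-1; (−1)^{-1·1·5}·(+1)^1·(-1)^-1 = +1.
v=23: a=23^-4·(≡14), b=23^-2·(≡12) mod 23; (14|23)=-1, (12|23)=+1; (−1)^{-4·-2·11}·(-1)^-2·(+1)^-4 = +1.
v=5: a=5^5·(≡1), b=5^2·(≡1) mod 5; (1|5)=+1, (1|5)=+1; (−1)^{5·2·2}·(+1)^2·(+1)^5 = +1.
v=7: a=7^2·(≡2), b=7^1·(≡1) mod 7; (2|7)=+1, (1|7)=+1; (−1)^{2·1·3}·(+1)^1·(+1)^2 = +1.
v=3: a=3^12·(≡1), b=3^6·(≡1) mod 3; (1|3)=+1, (1|3)=+1; (−1)^{12·6·1}·(+1)^6·(+1)^12 = +1.
v=43: a=43^-4·(≡10), b=43^-2·(≡4) mod 43; (10|43)=+1, (4|43)=+1; (−1)^{-4·-2·21}·(+1)^-2·(+1)^-4 = +1.
v=19: a=19^2·(≡10), b=19^1·(≡6) mod 19; (10|19)=-1, (6|19)=+1; (−1)^{2·1·9}·(-1)^1·(+1)^2 = -1.
v=∞: 1870 > 0 and 24871 > 0  ⇒  (a,b)_∞ = +1.
v=17: a=17^3·(≡15), b=17^3·(≡2) mod 17; (15|17)=+1, (2|17)=+1; (−1)^{3·3·8}·(+1)^3·(+1)^3 = +1.
v=2: v_2(a)=3, v_2(b)=0; units ≡ 7, 7 (mod 8); ε·ε+αω+βω = 1·1+3·0+0·0 ≡ 1  ⇒  (a,b)_2 = -1.
Ram(1870, 24871) = {2, 19}; no ℚ_2-point on the conic.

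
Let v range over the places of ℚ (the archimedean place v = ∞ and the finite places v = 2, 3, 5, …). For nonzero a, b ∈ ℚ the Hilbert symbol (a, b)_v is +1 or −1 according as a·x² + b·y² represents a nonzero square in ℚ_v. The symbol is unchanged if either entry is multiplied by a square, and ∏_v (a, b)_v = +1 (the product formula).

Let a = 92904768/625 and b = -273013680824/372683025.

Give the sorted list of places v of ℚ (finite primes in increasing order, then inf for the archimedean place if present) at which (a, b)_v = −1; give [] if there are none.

Mod squares: a ≡ 1333, b ≡ -102254. Check v ∈ {∞, 2, 3, 5, 11, 13, 19, 29, 31, 41, 43}.
v=5: a=5^-4·(≡3), b=5^-2·(≡1) mod 5; (3|5)=-1, (1|5)=+1; (−1)^{-4·-2·2}·(-1)^-2·(+1)^-4 = +1.
v=11: a=11^2·(≡7), b=11^-2·(≡2) mod 11; (7|11)=-1, (2|11)=-1; (−1)^{2·-2·5}·(-1)^-2·(-1)^2 = +1.
v=19: a=19^0·(≡13), b=19^2·(≡1) mod 19; (13|19)=-1, (1|19)=+1; (−1)^{0·2·9}·(-1)^2·(+1)^0 = +1.
v=∞: 1333 > 0 and -102254 < 0  ⇒  (a,b)_∞ = +1.
v=2: v_2(a)=6, v_2(b)=3; units ≡ 5, 1 (mod 8); ε·ε+αω+βω = 0·0+6·0+3·1 ≡ 1  ⇒  (a,b)_2 = -1.
v=3: a=3^2·(≡1), b=3^-6·(≡1) mod 3; (1|3)=+1, (1|3)=+1; (−1)^{2·-6·1}·(+1)^-6·(+1)^2 = +1.
v=29: a=29^0·(≡23), b=29^1·(≡3) mod 29; (23|29)=+1, (3|29)=-1; (−1)^{0·1·14}·(+1)^1·(-1)^0 = +1.
v=41: a=41^0·(≡8), b=41^1·(≡7) mod 41; (8|41)=+1, (7|41)=-1; (−1)^{0·1·20}·(+1)^1·(-1)^0 = +1.
v=13: a=13^0·(≡8), b=13^-2·(≡10) mod 13; (8|13)=-1, (10|13)=+1; (−1)^{0·-2·6}·(-1)^-2·(+1)^0 = +1.
v=43: a=43^1·(≡13), b=43^3·(≡37) mod 43; (13|43)=+1, (37|43)=-1; (−1)^{1·3·21}·(+1)^3·(-1)^1 = +1.
v=31: a=31^1·(≡13), b=31^0·(≡3) mod 31; (13|31)=-1, (3|31)=-1; (−1)^{1·0·15}·(-1)^0·(-1)^1 = -1.
|Ram(1333, -102254)| = 2, even; anisotropic at {2, 31}.

[2, 31]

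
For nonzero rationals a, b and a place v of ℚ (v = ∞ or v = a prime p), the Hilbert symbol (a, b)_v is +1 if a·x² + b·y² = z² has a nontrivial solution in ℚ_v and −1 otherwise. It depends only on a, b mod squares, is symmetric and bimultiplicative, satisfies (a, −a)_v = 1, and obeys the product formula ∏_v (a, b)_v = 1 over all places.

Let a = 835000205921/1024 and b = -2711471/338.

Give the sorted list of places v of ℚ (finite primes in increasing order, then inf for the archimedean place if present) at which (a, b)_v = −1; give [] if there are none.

[7, 29]

Mod squares: a ≡ 41, b ≡ -15022. Check v ∈ {∞, 2, 7, 13, 19, 29, 37, 41}.
v=2: v_2(a)=-10, v_2(b)=-1; units ≡ 1, 1 (mod 8); ε·ε+αω+βω = 0·0+-10·0+-1·0 ≡ 0  ⇒  (a,b)_2 = +1.
v=13: a=13^0·(≡5), b=13^-2·(≡2) mod 13; (5|13)=-1, (2|13)=-1; (−1)^{0·-2·6}·(-1)^-2·(-1)^0 = +1.
v=41: a=41^1·(≡20), b=41^0·(≡31) mod 41; (20|41)=+1, (31|41)=+1; (−1)^{1·0·20}·(+1)^0·(+1)^1 = +1.
v=7: a=7^2·(≡6), b=7^1·(≡3) mod 7; (6|7)=-1, (3|7)=-1; (−1)^{2·1·3}·(-1)^1·(-1)^2 = -1.
v=19: a=19^2·(≡3), b=19^2·(≡11) mod 19; (3|19)=-1, (11|19)=+1; (−1)^{2·2·9}·(-1)^2·(+1)^2 = +1.
v=37: a=37^2·(≡10), b=37^1·(≡25) mod 37; (10|37)=+1, (25|37)=+1; (−1)^{2·1·18}·(+1)^1·(+1)^2 = +1.
v=29: a=29^2·(≡21), b=29^1·(≡9) mod 29; (21|29)=-1, (9|29)=+1; (−1)^{2·1·14}·(-1)^1·(+1)^2 = -1.
v=∞: 41 > 0 and -15022 < 0  ⇒  (a,b)_∞ = +1.
|Ram(41, -15022)| = 2, even; anisotropic at {7, 29}.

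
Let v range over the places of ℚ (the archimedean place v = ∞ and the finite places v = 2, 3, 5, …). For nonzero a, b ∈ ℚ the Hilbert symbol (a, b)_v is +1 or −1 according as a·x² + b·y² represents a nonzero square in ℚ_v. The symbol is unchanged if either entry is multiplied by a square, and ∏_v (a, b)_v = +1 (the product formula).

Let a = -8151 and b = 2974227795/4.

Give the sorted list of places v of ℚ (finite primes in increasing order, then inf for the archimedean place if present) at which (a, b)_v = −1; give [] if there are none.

[13, 19]

(a, b) ≡ (-8151, 1995) mod (ℚ^×)²; places V = {2, 3, 5, 7, 11, 13, 19, 37, ∞}.
(a,b)_∞: sgn(-8151)=−, sgn(1995)=+, so +1.
(a,b)_13: α=1, u≡10; β=0, v≡8 (mod 13); (10|13)=+1, (8|13)=-1; sign (−1)^0·+1^0·-1^1 = -1.
(a,b)_3: α=1, u≡1; β=3, v≡2 (mod 3); (1|3)=+1, (2|3)=-1; sign (−1)^1·+1^3·-1^1 = +1.
(a,b)_11: α=1, u≡7; β=2, v≡1 (mod 11); (7|11)=-1, (1|11)=+1; sign (−1)^0·-1^2·+1^1 = +1.
(a,b)_19: α=1, u≡8; β=1, v≡15 (mod 19); (8|19)=-1, (15|19)=-1; sign (−1)^1·-1^1·-1^1 = -1.
(a,b)_7: α=0, u≡4; β=1, v≡6 (mod 7); (4|7)=+1, (6|7)=-1; sign (−1)^0·+1^1·-1^0 = +1.
(a,b)_5: α=0, u≡4; β=1, v≡1 (mod 5); (4|5)=+1, (1|5)=+1; sign (−1)^0·+1^1·+1^0 = +1.
(a,b)_2: α=0, β=-2; u≡1, v≡3 (mod 8); ε(u)ε(v)=0·1, αω(v)=0·1, βω(u)=-2·0; sum ≡ 0  ⇒  +1.
(a,b)_37: α=0, u≡26; β=2, v≡25 (mod 37); (26|37)=+1, (25|37)=+1; sign (−1)^0·+1^2·+1^0 = +1.
Ram(-8151, 1995) = {13, 19}; no ℚ_13-point on the conic.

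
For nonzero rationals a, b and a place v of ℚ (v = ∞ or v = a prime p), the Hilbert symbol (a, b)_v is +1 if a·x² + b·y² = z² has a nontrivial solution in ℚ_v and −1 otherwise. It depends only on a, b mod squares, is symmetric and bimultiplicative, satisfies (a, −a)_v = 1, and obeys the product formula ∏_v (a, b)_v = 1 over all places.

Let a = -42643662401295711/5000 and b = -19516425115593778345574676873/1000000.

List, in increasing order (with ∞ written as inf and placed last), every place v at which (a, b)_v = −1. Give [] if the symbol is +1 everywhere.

(a, b) ≡ (-121278, -10353) mod (ℚ^×)²; places V = {2, 3, 5, 7, 17, 29, 41, ∞}.
(a,b)_17: α=3, u≡12; β=5, v≡3 (mod 17); (12|17)=-1, (3|17)=-1; sign (−1)^0·-1^5·-1^3 = +1.
(a,b)_7: α=2, u≡1; β=3, v≡6 (mod 7); (1|7)=+1, (6|7)=-1; sign (−1)^0·+1^3·-1^2 = +1.
(a,b)_41: α=1, u≡26; β=2, v≡21 (mod 41); (26|41)=-1, (21|41)=+1; sign (−1)^0·-1^2·+1^1 = +1.
(a,b)_29: α=3, u≡25; β=5, v≡28 (mod 29); (25|29)=+1, (28|29)=+1; sign (−1)^0·+1^5·+1^3 = +1.
(a,b)_2: α=-3, β=-6; u≡1, v≡7 (mod 8); ε(u)ε(v)=0·1, αω(v)=-3·0, βω(u)=-6·0; sum ≡ 0  ⇒  +1.
(a,b)_5: α=-4, u≡3; β=-6, v≡3 (mod 5); (3|5)=-1, (3|5)=-1; sign (−1)^0·-1^-6·-1^-4 = +1.
(a,b)_∞: sgn(-121278)=−, sgn(-10353)=−, so -1.
(a,b)_3: α=11, u≡2; β=19, v≡2 (mod 3); (2|3)=-1, (2|3)=-1; sign (−1)^1·-1^19·-1^11 = -1.
Ram(-121278, -10353) = {3, ∞}; no ℚ_3-point on the conic.

[3, inf]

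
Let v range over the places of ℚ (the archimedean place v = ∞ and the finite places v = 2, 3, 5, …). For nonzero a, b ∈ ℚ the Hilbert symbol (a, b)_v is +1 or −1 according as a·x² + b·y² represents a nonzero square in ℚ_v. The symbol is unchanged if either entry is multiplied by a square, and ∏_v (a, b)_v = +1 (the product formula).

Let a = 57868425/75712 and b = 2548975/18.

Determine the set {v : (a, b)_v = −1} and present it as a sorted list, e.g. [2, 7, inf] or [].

(a, b) ≡ (119, 203918) mod (ℚ^×)²; places V = {2, 3, 5, 7, 11, 13, 17, 23, 31, 41, ∞}.
(a,b)_23: α=0, u≡3; β=1, v≡7 (mod 23); (3|23)=+1, (7|23)=-1; sign (−1)^0·+1^1·-1^0 = +1.
(a,b)_41: α=2, u≡1; β=0, v≡39 (mod 41); (1|41)=+1, (39|41)=+1; sign (−1)^0·+1^0·+1^2 = +1.
(a,b)_∞: sgn(119)=+, sgn(203918)=+, so +1.
(a,b)_3: α=4, u≡2; β=-2, v≡2 (mod 3); (2|3)=-1, (2|3)=-1; sign (−1)^0·-1^-2·-1^4 = +1.
(a,b)_2: α=-6, β=-1; u≡7, v≡7 (mod 8); ε(u)ε(v)=1·1, αω(v)=-6·0, βω(u)=-1·0; sum ≡ 1  ⇒  -1.
(a,b)_13: α=-2, u≡5; β=1, v≡7 (mod 13); (5|13)=-1, (7|13)=-1; sign (−1)^0·-1^1·-1^-2 = -1.
(a,b)_31: α=0, u≡26; β=1, v≡30 (mod 31); (26|31)=-1, (30|31)=-1; sign (−1)^0·-1^1·-1^0 = -1.
(a,b)_17: α=1, u≡12; β=0, v≡12 (mod 17); (12|17)=-1, (12|17)=-1; sign (−1)^0·-1^0·-1^1 = -1.
(a,b)_5: α=2, u≡1; β=2, v≡3 (mod 5); (1|5)=+1, (3|5)=-1; sign (−1)^0·+1^2·-1^2 = +1.
(a,b)_7: α=-1, u≡6; β=0, v≡4 (mod 7); (6|7)=-1, (4|7)=+1; sign (−1)^0·-1^0·+1^-1 = +1.
(a,b)_11: α=0, u≡1; β=1, v≡3 (mod 11); (1|11)=+1, (3|11)=+1; sign (−1)^0·+1^1·+1^0 = +1.
(119, 203918 / ℚ) ramifies at {2, 13, 17, 31}: a division algebra.

[2, 13, 17, 31]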